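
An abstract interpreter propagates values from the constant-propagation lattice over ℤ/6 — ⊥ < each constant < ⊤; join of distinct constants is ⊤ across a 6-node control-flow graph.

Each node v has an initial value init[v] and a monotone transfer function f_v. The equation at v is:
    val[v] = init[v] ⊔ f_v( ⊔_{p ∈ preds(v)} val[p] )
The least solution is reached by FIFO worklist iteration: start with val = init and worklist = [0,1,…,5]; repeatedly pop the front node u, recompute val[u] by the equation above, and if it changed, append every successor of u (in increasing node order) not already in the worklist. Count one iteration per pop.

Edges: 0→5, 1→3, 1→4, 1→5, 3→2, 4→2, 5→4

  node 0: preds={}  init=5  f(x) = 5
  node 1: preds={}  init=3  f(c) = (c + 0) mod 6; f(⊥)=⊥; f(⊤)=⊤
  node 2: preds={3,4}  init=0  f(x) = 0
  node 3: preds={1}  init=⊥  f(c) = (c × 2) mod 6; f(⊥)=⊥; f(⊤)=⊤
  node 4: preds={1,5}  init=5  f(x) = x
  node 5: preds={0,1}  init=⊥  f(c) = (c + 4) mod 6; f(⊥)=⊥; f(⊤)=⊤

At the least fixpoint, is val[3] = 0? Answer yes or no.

yes

Iteration log — 8 steps:
  step 1. node 0  ⊔preds=⊥  new=5  stable
  step 2. node 1  ⊔preds=⊥  new=3  stable
  step 3. node 2  ⊔preds=5  new=0  stable
  step 4. node 3  ⊔preds=3  new=0  old=⊥  +wl: 2
  step 5. node 4  ⊔preds=3  new=⊤  old=5  +wl: 
  step 6. node 5  ⊔preds=⊤  new=⊤  old=⊥  +wl: 4
  step 7. node 2  ⊔preds=⊤  new=0  stable
  step 8. node 4  ⊔preds=⊤  new=⊤  stable

Least fixpoint reached:
  node 0: 5
  node 1: 3
  node 2: 0
  node 3: 0
  node 4: ⊤
  node 5: ⊤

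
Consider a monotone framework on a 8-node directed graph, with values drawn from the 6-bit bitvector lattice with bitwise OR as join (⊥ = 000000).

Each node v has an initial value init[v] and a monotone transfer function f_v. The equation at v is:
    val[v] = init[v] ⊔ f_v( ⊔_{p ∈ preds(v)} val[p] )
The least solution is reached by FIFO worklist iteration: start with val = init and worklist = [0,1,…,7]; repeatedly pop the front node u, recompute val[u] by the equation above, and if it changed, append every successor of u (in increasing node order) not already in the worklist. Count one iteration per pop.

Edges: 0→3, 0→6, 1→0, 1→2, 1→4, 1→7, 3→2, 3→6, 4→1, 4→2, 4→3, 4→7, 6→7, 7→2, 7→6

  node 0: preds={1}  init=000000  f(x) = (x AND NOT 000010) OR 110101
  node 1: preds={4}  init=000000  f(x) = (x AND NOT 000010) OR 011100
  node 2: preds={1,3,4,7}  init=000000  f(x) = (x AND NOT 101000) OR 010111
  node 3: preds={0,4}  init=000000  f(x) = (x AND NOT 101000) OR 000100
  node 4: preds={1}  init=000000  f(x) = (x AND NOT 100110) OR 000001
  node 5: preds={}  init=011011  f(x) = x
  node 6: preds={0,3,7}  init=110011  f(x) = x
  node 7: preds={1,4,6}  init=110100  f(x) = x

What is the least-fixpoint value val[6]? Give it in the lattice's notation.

Trace (17 dequeues):
  [1] u=0 | in 000000 | out 110101 | prev 000000 | push {}
  [2] u=1 | in 000000 | out 011100 | prev 000000 | push {0}
  [3] u=2 | in 111100 | out 010111 | prev 000000 | push {}
  [4] u=3 | in 110101 | out 010101 | prev 000000 | push {2}
  [5] u=4 | in 011100 | out 011001 | prev 000000 | push {1,3}
  [6] u=5 | in 000000 | out 011011 | ==
  [7] u=6 | in 110101 | out 110111 | prev 110011 | push {}
  [8] u=7 | in 111111 | out 111111 | prev 110100 | push {6}
  [9] u=0 | in 011100 | out 111101 | prev 110101 | push {}
  [10] u=2 | in 111111 | out 010111 | ==
  [11] u=1 | in 011001 | out 011101 | prev 011100 | push {0,2,4,7}
  [12] u=3 | in 111101 | out 010101 | ==
  [13] u=6 | in 111111 | out 111111 | prev 110111 | push {}
  [14] u=0 | in 011101 | out 111101 | ==
  [15] u=2 | in 111111 | out 010111 | ==
  [16] u=4 | in 011101 | out 011001 | ==
  [17] u=7 | in 111111 | out 111111 | ==

Converged values:
  [0] 111101
  [1] 011101
  [2] 010111
  [3] 010101
  [4] 011001
  [5] 011011
  [6] 111111
  [7] 111111

111111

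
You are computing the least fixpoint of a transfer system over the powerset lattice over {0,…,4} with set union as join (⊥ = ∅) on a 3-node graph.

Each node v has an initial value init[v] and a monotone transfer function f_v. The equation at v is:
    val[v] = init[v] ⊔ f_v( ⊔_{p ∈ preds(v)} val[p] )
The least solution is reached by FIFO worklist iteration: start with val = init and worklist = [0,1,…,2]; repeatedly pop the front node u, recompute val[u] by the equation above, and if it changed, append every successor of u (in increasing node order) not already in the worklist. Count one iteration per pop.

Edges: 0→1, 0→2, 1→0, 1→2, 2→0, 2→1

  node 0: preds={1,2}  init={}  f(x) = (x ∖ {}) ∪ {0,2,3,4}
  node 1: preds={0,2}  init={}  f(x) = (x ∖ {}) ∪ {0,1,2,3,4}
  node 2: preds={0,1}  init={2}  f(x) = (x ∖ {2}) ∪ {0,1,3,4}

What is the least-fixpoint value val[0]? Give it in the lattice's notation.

{0,1,2,3,4}

Worklist (6 pops):
  #1 pop 0: in={2} → {0,2,3,4} (was {}); enqueue []
  #2 pop 1: in={0,2,3,4} → {0,1,2,3,4} (was {}); enqueue [0]
  #3 pop 2: in={0,1,2,3,4} → {0,1,2,3,4} (was {2}); enqueue [1]
  #4 pop 0: in={0,1,2,3,4} → {0,1,2,3,4} (was {0,2,3,4}); enqueue [2]
  #5 pop 1: in={0,1,2,3,4} → {0,1,2,3,4} (no change)
  #6 pop 2: in={0,1,2,3,4} → {0,1,2,3,4} (no change)

Fixpoint:
  val[0] = {0,1,2,3,4}
  val[1] = {0,1,2,3,4}
  val[2] = {0,1,2,3,4}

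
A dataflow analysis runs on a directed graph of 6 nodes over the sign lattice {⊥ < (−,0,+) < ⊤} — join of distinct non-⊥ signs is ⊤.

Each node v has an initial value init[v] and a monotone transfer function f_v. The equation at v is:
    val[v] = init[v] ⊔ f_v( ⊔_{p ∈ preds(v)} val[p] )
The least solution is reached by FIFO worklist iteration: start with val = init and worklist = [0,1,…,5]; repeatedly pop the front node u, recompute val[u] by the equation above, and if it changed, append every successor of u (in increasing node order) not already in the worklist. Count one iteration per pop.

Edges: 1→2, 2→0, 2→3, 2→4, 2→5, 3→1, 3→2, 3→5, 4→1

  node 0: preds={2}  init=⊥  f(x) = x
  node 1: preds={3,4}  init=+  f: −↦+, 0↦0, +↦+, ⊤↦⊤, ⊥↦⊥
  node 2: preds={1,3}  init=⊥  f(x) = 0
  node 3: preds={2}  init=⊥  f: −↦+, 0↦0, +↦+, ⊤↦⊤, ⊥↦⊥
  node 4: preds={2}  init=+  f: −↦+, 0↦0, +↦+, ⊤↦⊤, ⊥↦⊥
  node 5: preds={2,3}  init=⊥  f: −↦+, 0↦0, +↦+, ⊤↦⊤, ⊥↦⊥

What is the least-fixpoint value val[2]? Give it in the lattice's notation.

0

Iteration log — 9 steps:
  step 1. node 0  ⊔preds=⊥  new=⊥  stable
  step 2. node 1  ⊔preds=+  new=+  stable
  step 3. node 2  ⊔preds=+  new=0  old=⊥  +wl: 0
  step 4. node 3  ⊔preds=0  new=0  old=⊥  +wl: 1,2
  step 5. node 4  ⊔preds=0  new=⊤  old=+  +wl: 
  step 6. node 5  ⊔preds=0  new=0  old=⊥  +wl: 
  step 7. node 0  ⊔preds=0  new=0  old=⊥  +wl: 
  step 8. node 1  ⊔preds=⊤  new=⊤  old=+  +wl: 
  step 9. node 2  ⊔preds=⊤  new=0  stable

Least fixpoint reached:
  node 0: 0
  node 1: ⊤
  node 2: 0
  node 3: 0
  node 4: ⊤
  node 5: 0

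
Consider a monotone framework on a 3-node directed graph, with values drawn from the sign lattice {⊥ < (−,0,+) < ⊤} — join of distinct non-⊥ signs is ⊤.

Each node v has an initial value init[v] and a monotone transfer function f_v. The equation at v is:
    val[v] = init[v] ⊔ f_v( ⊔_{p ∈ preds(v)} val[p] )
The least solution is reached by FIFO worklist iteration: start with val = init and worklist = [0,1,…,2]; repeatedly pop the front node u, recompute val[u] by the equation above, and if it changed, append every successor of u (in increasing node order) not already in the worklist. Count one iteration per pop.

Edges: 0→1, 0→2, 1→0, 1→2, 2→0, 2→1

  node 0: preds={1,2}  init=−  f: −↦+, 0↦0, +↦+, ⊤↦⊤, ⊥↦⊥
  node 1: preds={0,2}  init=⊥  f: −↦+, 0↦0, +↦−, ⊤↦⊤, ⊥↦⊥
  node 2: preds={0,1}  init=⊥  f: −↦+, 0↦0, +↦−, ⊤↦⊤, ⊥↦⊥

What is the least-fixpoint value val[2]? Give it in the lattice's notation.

⊤

Iteration log — 7 steps:
  step 1. node 0  ⊔preds=⊥  new=−  stable
  step 2. node 1  ⊔preds=−  new=+  old=⊥  +wl: 0
  step 3. node 2  ⊔preds=⊤  new=⊤  old=⊥  +wl: 1
  step 4. node 0  ⊔preds=⊤  new=⊤  old=−  +wl: 2
  step 5. node 1  ⊔preds=⊤  new=⊤  old=+  +wl: 0
  step 6. node 2  ⊔preds=⊤  new=⊤  stable
  step 7. node 0  ⊔preds=⊤  new=⊤  stable

Least fixpoint reached:
  node 0: ⊤
  node 1: ⊤
  node 2: ⊤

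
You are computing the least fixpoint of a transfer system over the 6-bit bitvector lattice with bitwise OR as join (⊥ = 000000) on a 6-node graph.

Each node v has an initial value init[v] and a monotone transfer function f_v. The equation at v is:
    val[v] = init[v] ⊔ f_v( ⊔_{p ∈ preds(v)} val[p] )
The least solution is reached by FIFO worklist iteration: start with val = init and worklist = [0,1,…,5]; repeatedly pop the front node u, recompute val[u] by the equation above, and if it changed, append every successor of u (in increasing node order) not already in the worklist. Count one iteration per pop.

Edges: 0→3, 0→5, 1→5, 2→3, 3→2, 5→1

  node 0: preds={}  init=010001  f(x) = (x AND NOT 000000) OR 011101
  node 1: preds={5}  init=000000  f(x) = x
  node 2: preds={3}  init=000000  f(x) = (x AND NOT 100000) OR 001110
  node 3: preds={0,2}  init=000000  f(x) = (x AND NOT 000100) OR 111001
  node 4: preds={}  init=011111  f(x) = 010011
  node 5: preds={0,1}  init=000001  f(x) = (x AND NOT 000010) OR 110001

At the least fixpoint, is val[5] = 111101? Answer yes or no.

yes

Iteration log — 10 steps:
  step 1. node 0  ⊔preds=000000  new=011101  old=010001  +wl: 
  step 2. node 1  ⊔preds=000001  new=000001  old=000000  +wl: 
  step 3. node 2  ⊔preds=000000  new=001110  old=000000  +wl: 
  step 4. node 3  ⊔preds=011111  new=111011  old=000000  +wl: 2
  step 5. node 4  ⊔preds=000000  new=011111  stable
  step 6. node 5  ⊔preds=011101  new=111101  old=000001  +wl: 1
  step 7. node 2  ⊔preds=111011  new=011111  old=001110  +wl: 3
  step 8. node 1  ⊔preds=111101  new=111101  old=000001  +wl: 5
  step 9. node 3  ⊔preds=011111  new=111011  stable
  step 10. node 5  ⊔preds=111101  new=111101  stable

Least fixpoint reached:
  node 0: 011101
  node 1: 111101
  node 2: 011111
  node 3: 111011
  node 4: 011111
  node 5: 111101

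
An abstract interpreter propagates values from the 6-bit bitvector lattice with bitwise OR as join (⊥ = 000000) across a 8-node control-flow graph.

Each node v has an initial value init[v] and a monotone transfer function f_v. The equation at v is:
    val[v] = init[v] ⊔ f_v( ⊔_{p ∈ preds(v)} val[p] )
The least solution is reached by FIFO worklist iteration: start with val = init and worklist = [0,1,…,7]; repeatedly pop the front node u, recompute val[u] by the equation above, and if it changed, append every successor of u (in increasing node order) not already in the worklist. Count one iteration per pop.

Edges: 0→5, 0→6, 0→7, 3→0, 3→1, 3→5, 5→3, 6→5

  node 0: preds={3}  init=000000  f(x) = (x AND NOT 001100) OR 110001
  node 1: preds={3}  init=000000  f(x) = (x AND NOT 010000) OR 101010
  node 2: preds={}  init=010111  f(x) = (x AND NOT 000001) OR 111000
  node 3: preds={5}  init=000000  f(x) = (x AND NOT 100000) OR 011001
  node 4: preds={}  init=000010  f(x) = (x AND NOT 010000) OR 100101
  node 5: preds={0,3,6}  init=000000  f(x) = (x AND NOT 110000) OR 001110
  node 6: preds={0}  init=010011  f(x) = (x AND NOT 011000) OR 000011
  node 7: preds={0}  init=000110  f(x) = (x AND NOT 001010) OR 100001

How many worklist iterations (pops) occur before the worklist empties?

Iteration log — 17 steps:
  step 1. node 0  ⊔preds=000000  new=110001  old=000000  +wl: 
  step 2. node 1  ⊔preds=000000  new=101010  old=000000  +wl: 
  step 3. node 2  ⊔preds=000000  new=111111  old=010111  +wl: 
  step 4. node 3  ⊔preds=000000  new=011001  old=000000  +wl: 0,1
  step 5. node 4  ⊔preds=000000  new=100111  old=000010  +wl: 
  step 6. node 5  ⊔preds=111011  new=001111  old=000000  +wl: 3
  step 7. node 6  ⊔preds=110001  new=110011  old=010011  +wl: 5
  step 8. node 7  ⊔preds=110001  new=110111  old=000110  +wl: 
  step 9. node 0  ⊔preds=011001  new=110001  stable
  step 10. node 1  ⊔preds=011001  new=101011  old=101010  +wl: 
  step 11. node 3  ⊔preds=001111  new=011111  old=011001  +wl: 0,1
  step 12. node 5  ⊔preds=111111  new=001111  stable
  step 13. node 0  ⊔preds=011111  new=110011  old=110001  +wl: 5,6,7
  step 14. node 1  ⊔preds=011111  new=101111  old=101011  +wl: 
  step 15. node 5  ⊔preds=111111  new=001111  stable
  step 16. node 6  ⊔preds=110011  new=110011  stable
  step 17. node 7  ⊔preds=110011  new=110111  stable

Least fixpoint reached:
  node 0: 110011
  node 1: 101111
  node 2: 111111
  node 3: 011111
  node 4: 100111
  node 5: 001111
  node 6: 110011
  node 7: 110111

17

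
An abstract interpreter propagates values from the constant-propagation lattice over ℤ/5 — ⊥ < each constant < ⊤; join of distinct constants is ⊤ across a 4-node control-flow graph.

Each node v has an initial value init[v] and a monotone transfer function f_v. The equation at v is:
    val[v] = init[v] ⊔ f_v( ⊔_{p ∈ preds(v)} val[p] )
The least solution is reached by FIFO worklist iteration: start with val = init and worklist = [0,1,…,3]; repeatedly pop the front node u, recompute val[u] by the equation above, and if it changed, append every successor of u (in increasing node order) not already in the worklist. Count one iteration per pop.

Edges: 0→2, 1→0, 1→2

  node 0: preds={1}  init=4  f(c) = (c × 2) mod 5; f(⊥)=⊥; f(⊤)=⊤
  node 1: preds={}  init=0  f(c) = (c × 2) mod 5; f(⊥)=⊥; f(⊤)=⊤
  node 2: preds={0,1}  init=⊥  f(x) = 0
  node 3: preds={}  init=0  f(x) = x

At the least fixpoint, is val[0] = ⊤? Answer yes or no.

yes

Worklist (4 pops):
  #1 pop 0: in=0 → ⊤ (was 4); enqueue []
  #2 pop 1: in=⊥ → 0 (no change)
  #3 pop 2: in=⊤ → 0 (was ⊥); enqueue []
  #4 pop 3: in=⊥ → 0 (no change)

Fixpoint:
  val[0] = ⊤
  val[1] = 0
  val[2] = 0
  val[3] = 0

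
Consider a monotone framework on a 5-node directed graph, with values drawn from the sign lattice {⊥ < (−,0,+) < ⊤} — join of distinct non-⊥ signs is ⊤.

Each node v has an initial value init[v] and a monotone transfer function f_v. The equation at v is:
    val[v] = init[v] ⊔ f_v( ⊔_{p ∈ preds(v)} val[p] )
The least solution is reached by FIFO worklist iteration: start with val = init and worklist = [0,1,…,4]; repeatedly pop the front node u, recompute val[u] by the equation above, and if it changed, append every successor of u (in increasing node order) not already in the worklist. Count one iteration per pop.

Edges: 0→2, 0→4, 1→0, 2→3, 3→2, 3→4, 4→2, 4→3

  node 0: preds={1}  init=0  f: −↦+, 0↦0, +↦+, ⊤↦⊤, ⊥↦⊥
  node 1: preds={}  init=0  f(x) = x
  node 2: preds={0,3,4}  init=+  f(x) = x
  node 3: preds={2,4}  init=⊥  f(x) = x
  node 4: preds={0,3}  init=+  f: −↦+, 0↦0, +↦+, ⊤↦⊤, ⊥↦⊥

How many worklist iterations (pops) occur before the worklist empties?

Iteration log — 7 steps:
  step 1. node 0  ⊔preds=0  new=0  stable
  step 2. node 1  ⊔preds=⊥  new=0  stable
  step 3. node 2  ⊔preds=⊤  new=⊤  old=+  +wl: 
  step 4. node 3  ⊔preds=⊤  new=⊤  old=⊥  +wl: 2
  step 5. node 4  ⊔preds=⊤  new=⊤  old=+  +wl: 3
  step 6. node 2  ⊔preds=⊤  new=⊤  stable
  step 7. node 3  ⊔preds=⊤  new=⊤  stable

Least fixpoint reached:
  node 0: 0
  node 1: 0
  node 2: ⊤
  node 3: ⊤
  node 4: ⊤

7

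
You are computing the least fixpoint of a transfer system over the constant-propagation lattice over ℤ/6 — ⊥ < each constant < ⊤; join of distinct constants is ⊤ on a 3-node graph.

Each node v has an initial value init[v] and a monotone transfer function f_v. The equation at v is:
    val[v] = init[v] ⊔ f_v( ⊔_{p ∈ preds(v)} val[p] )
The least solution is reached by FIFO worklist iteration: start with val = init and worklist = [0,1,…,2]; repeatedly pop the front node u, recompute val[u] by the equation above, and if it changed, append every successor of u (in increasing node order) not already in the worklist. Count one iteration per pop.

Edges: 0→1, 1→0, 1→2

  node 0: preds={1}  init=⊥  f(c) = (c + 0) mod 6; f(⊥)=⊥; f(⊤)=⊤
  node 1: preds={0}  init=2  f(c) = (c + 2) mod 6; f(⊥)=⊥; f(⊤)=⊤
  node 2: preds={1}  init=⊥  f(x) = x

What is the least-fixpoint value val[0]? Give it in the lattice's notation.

⊤

Trace (5 dequeues):
  [1] u=0 | in 2 | out 2 | prev ⊥ | push {}
  [2] u=1 | in 2 | out ⊤ | prev 2 | push {0}
  [3] u=2 | in ⊤ | out ⊤ | prev ⊥ | push {}
  [4] u=0 | in ⊤ | out ⊤ | prev 2 | push {1}
  [5] u=1 | in ⊤ | out ⊤ | ==

Converged values:
  [0] ⊤
  [1] ⊤
  [2] ⊤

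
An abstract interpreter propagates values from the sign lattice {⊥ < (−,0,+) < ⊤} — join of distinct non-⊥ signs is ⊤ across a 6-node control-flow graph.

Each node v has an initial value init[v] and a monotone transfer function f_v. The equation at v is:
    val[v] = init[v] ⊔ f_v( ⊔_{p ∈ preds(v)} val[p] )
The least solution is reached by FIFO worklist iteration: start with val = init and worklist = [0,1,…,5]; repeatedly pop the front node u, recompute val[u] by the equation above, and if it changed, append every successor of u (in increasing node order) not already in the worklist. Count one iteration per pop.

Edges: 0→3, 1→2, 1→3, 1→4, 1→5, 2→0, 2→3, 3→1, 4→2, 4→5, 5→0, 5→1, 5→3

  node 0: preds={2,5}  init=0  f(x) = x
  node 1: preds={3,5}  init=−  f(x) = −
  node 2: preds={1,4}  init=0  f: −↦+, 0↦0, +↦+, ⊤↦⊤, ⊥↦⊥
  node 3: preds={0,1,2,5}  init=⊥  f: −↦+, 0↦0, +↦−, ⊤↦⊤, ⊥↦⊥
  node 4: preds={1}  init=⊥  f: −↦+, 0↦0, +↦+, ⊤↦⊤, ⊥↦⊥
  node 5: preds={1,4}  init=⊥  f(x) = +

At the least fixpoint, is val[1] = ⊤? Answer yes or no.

Trace (10 dequeues):
  [1] u=0 | in 0 | out 0 | ==
  [2] u=1 | in ⊥ | out − | ==
  [3] u=2 | in − | out ⊤ | prev 0 | push {0}
  [4] u=3 | in ⊤ | out ⊤ | prev ⊥ | push {1}
  [5] u=4 | in − | out + | prev ⊥ | push {2}
  [6] u=5 | in ⊤ | out + | prev ⊥ | push {3}
  [7] u=0 | in ⊤ | out ⊤ | prev 0 | push {}
  [8] u=1 | in ⊤ | out − | ==
  [9] u=2 | in ⊤ | out ⊤ | ==
  [10] u=3 | in ⊤ | out ⊤ | ==

Converged values:
  [0] ⊤
  [1] −
  [2] ⊤
  [3] ⊤
  [4] +
  [5] +

no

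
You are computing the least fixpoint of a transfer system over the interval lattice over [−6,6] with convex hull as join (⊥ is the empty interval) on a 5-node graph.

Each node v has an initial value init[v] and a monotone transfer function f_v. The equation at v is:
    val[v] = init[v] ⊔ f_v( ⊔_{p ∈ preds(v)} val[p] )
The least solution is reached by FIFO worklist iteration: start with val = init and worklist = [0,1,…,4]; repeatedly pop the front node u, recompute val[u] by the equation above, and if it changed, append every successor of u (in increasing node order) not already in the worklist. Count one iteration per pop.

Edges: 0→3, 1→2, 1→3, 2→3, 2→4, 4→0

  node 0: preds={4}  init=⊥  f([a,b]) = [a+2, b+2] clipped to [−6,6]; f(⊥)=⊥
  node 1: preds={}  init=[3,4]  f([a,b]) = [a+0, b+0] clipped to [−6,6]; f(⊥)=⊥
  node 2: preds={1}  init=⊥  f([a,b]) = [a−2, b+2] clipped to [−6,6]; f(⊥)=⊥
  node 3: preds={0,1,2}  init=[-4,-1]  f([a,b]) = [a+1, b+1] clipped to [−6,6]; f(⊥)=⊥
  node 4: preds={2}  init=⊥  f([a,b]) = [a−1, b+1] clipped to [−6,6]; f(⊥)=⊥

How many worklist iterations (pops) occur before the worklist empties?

7

Worklist (7 pops):
  #1 pop 0: in=⊥ → ⊥ (no change)
  #2 pop 1: in=⊥ → [3,4] (no change)
  #3 pop 2: in=[3,4] → [1,6] (was ⊥); enqueue []
  #4 pop 3: in=[1,6] → [-4,6] (was [-4,-1]); enqueue []
  #5 pop 4: in=[1,6] → [0,6] (was ⊥); enqueue [0]
  #6 pop 0: in=[0,6] → [2,6] (was ⊥); enqueue [3]
  #7 pop 3: in=[1,6] → [-4,6] (no change)

Fixpoint:
  val[0] = [2,6]
  val[1] = [3,4]
  val[2] = [1,6]
  val[3] = [-4,6]
  val[4] = [0,6]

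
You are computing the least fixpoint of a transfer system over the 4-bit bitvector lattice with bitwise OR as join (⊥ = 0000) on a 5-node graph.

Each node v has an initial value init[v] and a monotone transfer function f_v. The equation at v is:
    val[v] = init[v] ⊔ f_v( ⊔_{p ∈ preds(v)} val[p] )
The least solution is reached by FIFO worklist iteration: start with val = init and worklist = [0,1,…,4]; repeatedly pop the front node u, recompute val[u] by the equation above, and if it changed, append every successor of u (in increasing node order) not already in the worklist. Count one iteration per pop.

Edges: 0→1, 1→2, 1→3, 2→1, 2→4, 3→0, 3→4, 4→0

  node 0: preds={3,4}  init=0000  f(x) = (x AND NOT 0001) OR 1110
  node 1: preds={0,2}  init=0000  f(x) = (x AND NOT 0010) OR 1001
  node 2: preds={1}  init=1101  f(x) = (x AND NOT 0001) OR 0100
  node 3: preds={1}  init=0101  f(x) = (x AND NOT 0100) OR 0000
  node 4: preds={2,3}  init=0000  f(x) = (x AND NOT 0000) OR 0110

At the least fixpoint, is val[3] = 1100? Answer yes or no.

no

Trace (6 dequeues):
  [1] u=0 | in 0101 | out 1110 | prev 0000 | push {}
  [2] u=1 | in 1111 | out 1101 | prev 0000 | push {}
  [3] u=2 | in 1101 | out 1101 | ==
  [4] u=3 | in 1101 | out 1101 | prev 0101 | push {0}
  [5] u=4 | in 1101 | out 1111 | prev 0000 | push {}
  [6] u=0 | in 1111 | out 1110 | ==

Converged values:
  [0] 1110
  [1] 1101
  [2] 1101
  [3] 1101
  [4] 1111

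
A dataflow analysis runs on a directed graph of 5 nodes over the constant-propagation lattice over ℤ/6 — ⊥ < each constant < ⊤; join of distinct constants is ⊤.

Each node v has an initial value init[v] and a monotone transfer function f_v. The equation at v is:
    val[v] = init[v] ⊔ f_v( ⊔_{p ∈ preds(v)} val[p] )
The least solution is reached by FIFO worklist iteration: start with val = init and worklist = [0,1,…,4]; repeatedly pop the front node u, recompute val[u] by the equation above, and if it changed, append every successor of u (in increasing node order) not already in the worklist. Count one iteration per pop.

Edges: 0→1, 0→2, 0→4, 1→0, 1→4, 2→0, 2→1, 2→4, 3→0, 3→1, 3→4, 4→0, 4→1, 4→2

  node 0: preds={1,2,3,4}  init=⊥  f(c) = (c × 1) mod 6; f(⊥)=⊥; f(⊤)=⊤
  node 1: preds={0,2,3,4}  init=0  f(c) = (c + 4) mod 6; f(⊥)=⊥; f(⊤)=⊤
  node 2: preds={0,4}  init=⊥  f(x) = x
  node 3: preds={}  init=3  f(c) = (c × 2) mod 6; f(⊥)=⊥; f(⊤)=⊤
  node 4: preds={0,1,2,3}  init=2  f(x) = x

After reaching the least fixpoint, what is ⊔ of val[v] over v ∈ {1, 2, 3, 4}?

⊤

Trace (8 dequeues):
  [1] u=0 | in ⊤ | out ⊤ | prev ⊥ | push {}
  [2] u=1 | in ⊤ | out ⊤ | prev 0 | push {0}
  [3] u=2 | in ⊤ | out ⊤ | prev ⊥ | push {1}
  [4] u=3 | in ⊥ | out 3 | ==
  [5] u=4 | in ⊤ | out ⊤ | prev 2 | push {2}
  [6] u=0 | in ⊤ | out ⊤ | ==
  [7] u=1 | in ⊤ | out ⊤ | ==
  [8] u=2 | in ⊤ | out ⊤ | ==

Converged values:
  [0] ⊤
  [1] ⊤
  [2] ⊤
  [3] 3
  [4] ⊤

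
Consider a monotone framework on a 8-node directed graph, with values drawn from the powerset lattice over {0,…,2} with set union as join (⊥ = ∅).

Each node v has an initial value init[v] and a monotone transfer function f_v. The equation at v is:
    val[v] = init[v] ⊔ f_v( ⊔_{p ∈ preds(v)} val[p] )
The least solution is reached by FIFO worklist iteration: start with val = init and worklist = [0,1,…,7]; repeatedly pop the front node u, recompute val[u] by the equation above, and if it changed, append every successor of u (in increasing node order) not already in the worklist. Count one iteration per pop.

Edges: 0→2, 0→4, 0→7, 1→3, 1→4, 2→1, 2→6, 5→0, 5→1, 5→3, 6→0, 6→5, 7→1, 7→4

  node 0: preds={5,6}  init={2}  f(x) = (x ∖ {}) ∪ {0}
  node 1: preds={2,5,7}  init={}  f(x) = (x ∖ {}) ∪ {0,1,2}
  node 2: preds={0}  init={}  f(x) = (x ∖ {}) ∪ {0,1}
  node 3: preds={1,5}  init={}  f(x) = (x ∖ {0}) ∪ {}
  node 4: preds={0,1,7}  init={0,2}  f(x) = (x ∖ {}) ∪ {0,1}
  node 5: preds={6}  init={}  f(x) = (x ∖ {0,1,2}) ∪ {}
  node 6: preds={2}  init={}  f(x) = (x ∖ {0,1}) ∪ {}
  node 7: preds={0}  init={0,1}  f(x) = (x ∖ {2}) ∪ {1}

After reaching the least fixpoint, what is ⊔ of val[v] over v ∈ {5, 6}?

Iteration log — 11 steps:
  step 1. node 0  ⊔preds={}  new={0,2}  old={2}  +wl: 
  step 2. node 1  ⊔preds={0,1}  new={0,1,2}  old={}  +wl: 
  step 3. node 2  ⊔preds={0,2}  new={0,1,2}  old={}  +wl: 1
  step 4. node 3  ⊔preds={0,1,2}  new={1,2}  old={}  +wl: 
  step 5. node 4  ⊔preds={0,1,2}  new={0,1,2}  old={0,2}  +wl: 
  step 6. node 5  ⊔preds={}  new={}  stable
  step 7. node 6  ⊔preds={0,1,2}  new={2}  old={}  +wl: 0,5
  step 8. node 7  ⊔preds={0,2}  new={0,1}  stable
  step 9. node 1  ⊔preds={0,1,2}  new={0,1,2}  stable
  step 10. node 0  ⊔preds={2}  new={0,2}  stable
  step 11. node 5  ⊔preds={2}  new={}  stable

Least fixpoint reached:
  node 0: {0,2}
  node 1: {0,1,2}
  node 2: {0,1,2}
  node 3: {1,2}
  node 4: {0,1,2}
  node 5: {}
  node 6: {2}
  node 7: {0,1}

{2}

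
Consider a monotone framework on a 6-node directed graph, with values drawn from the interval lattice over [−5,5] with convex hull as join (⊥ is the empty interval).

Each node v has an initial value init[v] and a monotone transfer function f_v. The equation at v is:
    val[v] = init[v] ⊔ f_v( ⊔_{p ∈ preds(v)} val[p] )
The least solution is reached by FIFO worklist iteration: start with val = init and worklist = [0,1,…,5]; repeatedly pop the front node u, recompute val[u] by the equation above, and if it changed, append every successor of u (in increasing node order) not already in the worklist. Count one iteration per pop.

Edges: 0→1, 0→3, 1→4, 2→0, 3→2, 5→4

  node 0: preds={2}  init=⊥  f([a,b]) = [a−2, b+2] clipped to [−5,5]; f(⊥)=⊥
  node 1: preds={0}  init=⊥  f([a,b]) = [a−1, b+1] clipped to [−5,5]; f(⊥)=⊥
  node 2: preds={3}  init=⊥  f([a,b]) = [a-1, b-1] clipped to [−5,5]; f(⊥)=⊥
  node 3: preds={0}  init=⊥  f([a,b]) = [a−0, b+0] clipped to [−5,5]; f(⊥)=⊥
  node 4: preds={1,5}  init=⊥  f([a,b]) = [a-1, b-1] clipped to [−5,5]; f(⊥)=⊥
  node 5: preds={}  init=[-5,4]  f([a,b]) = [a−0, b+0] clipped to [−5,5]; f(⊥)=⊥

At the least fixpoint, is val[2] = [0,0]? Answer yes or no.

no

Trace (6 dequeues):
  [1] u=0 | in ⊥ | out ⊥ | ==
  [2] u=1 | in ⊥ | out ⊥ | ==
  [3] u=2 | in ⊥ | out ⊥ | ==
  [4] u=3 | in ⊥ | out ⊥ | ==
  [5] u=4 | in [-5,4] | out [-5,3] | prev ⊥ | push {}
  [6] u=5 | in ⊥ | out [-5,4] | ==

Converged values:
  [0] ⊥
  [1] ⊥
  [2] ⊥
  [3] ⊥
  [4] [-5,3]
  [5] [-5,4]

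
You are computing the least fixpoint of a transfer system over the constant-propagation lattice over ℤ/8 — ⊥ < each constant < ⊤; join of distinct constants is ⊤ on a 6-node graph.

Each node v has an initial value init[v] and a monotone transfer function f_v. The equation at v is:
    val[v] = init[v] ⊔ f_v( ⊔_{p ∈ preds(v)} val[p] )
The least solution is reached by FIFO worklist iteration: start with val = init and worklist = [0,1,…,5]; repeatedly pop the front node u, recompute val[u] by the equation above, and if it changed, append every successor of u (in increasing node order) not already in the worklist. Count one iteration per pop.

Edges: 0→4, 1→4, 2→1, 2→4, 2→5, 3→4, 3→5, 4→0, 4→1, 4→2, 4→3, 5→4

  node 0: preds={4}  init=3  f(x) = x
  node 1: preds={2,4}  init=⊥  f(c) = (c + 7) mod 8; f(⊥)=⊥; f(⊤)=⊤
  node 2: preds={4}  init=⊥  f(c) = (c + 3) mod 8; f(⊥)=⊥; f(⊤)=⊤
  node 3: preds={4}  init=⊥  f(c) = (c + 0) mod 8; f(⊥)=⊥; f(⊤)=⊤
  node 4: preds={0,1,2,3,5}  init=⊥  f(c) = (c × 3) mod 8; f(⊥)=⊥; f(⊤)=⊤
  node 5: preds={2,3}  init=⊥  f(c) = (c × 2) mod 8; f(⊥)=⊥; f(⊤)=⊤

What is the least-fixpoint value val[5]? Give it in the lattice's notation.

Worklist (19 pops):
  #1 pop 0: in=⊥ → 3 (no change)
  #2 pop 1: in=⊥ → ⊥ (no change)
  #3 pop 2: in=⊥ → ⊥ (no change)
  #4 pop 3: in=⊥ → ⊥ (no change)
  #5 pop 4: in=3 → 1 (was ⊥); enqueue [0,1,2,3]
  #6 pop 5: in=⊥ → ⊥ (no change)
  #7 pop 0: in=1 → ⊤ (was 3); enqueue [4]
  #8 pop 1: in=1 → 0 (was ⊥); enqueue []
  #9 pop 2: in=1 → 4 (was ⊥); enqueue [1,5]
  #10 pop 3: in=1 → 1 (was ⊥); enqueue []
  #11 pop 4: in=⊤ → ⊤ (was 1); enqueue [0,2,3]
  #12 pop 1: in=⊤ → ⊤ (was 0); enqueue [4]
  #13 pop 5: in=⊤ → ⊤ (was ⊥); enqueue []
  #14 pop 0: in=⊤ → ⊤ (no change)
  #15 pop 2: in=⊤ → ⊤ (was 4); enqueue [1,5]
  #16 pop 3: in=⊤ → ⊤ (was 1); enqueue []
  #17 pop 4: in=⊤ → ⊤ (no change)
  #18 pop 1: in=⊤ → ⊤ (no change)
  #19 pop 5: in=⊤ → ⊤ (no change)

Fixpoint:
  val[0] = ⊤
  val[1] = ⊤
  val[2] = ⊤
  val[3] = ⊤
  val[4] = ⊤
  val[5] = ⊤

⊤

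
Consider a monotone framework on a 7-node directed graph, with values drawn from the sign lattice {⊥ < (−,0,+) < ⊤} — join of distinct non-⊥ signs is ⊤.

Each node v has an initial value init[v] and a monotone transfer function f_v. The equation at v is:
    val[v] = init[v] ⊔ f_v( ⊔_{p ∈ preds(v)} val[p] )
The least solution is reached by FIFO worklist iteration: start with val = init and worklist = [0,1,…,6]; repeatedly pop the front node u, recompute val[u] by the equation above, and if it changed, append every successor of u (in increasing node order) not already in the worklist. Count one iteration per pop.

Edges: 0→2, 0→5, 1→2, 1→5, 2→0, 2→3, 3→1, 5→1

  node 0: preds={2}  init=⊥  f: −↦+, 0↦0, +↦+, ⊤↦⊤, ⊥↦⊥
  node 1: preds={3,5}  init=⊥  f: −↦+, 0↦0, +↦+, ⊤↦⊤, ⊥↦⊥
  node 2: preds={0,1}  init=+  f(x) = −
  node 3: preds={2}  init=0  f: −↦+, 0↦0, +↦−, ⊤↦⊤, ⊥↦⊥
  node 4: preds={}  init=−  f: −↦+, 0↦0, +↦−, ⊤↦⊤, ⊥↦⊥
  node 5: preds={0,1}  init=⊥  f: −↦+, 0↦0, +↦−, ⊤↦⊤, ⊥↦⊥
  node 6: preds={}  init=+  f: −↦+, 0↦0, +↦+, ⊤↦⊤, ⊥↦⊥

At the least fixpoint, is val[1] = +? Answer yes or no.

no

Trace (11 dequeues):
  [1] u=0 | in + | out + | prev ⊥ | push {}
  [2] u=1 | in 0 | out 0 | prev ⊥ | push {}
  [3] u=2 | in ⊤ | out ⊤ | prev + | push {0}
  [4] u=3 | in ⊤ | out ⊤ | prev 0 | push {1}
  [5] u=4 | in ⊥ | out − | ==
  [6] u=5 | in ⊤ | out ⊤ | prev ⊥ | push {}
  [7] u=6 | in ⊥ | out + | ==
  [8] u=0 | in ⊤ | out ⊤ | prev + | push {2,5}
  [9] u=1 | in ⊤ | out ⊤ | prev 0 | push {}
  [10] u=2 | in ⊤ | out ⊤ | ==
  [11] u=5 | in ⊤ | out ⊤ | ==

Converged values:
  [0] ⊤
  [1] ⊤
  [2] ⊤
  [3] ⊤
  [4] −
  [5] ⊤
  [6] +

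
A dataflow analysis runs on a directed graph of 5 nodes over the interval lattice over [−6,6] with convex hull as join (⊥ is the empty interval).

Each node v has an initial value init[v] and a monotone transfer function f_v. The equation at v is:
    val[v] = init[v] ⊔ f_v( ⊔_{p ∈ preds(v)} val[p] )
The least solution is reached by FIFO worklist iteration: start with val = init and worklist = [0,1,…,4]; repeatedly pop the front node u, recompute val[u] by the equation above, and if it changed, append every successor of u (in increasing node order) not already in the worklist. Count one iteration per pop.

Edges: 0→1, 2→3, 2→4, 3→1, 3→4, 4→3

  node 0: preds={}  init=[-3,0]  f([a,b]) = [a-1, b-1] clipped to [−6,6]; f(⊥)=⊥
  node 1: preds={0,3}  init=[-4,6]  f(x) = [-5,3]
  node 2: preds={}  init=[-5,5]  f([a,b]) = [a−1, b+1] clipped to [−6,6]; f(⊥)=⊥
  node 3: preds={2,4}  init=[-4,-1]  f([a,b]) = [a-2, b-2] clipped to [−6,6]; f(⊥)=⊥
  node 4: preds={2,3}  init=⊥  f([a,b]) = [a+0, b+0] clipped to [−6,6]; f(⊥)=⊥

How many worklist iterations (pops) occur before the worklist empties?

7

Trace (7 dequeues):
  [1] u=0 | in ⊥ | out [-3,0] | ==
  [2] u=1 | in [-4,0] | out [-5,6] | prev [-4,6] | push {}
  [3] u=2 | in ⊥ | out [-5,5] | ==
  [4] u=3 | in [-5,5] | out [-6,3] | prev [-4,-1] | push {1}
  [5] u=4 | in [-6,5] | out [-6,5] | prev ⊥ | push {3}
  [6] u=1 | in [-6,3] | out [-5,6] | ==
  [7] u=3 | in [-6,5] | out [-6,3] | ==

Converged values:
  [0] [-3,0]
  [1] [-5,6]
  [2] [-5,5]
  [3] [-6,3]
  [4] [-6,5]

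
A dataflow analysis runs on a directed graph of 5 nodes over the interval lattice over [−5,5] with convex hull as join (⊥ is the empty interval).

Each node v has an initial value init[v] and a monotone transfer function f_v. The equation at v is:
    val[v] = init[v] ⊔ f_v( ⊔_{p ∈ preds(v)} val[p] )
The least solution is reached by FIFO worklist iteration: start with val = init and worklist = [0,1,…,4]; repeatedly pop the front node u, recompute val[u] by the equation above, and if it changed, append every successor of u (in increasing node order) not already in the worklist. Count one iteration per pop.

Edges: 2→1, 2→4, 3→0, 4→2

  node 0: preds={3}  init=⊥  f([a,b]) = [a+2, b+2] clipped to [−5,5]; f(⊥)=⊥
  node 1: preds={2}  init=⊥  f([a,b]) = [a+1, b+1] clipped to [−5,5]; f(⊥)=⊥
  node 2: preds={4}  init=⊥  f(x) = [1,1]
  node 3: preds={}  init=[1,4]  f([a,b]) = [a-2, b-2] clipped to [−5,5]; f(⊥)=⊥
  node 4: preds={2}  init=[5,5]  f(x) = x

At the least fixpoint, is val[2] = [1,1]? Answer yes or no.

Iteration log — 7 steps:
  step 1. node 0  ⊔preds=[1,4]  new=[3,5]  old=⊥  +wl: 
  step 2. node 1  ⊔preds=⊥  new=⊥  stable
  step 3. node 2  ⊔preds=[5,5]  new=[1,1]  old=⊥  +wl: 1
  step 4. node 3  ⊔preds=⊥  new=[1,4]  stable
  step 5. node 4  ⊔preds=[1,1]  new=[1,5]  old=[5,5]  +wl: 2
  step 6. node 1  ⊔preds=[1,1]  new=[2,2]  old=⊥  +wl: 
  step 7. node 2  ⊔preds=[1,5]  new=[1,1]  stable

Least fixpoint reached:
  node 0: [3,5]
  node 1: [2,2]
  node 2: [1,1]
  node 3: [1,4]
  node 4: [1,5]

yes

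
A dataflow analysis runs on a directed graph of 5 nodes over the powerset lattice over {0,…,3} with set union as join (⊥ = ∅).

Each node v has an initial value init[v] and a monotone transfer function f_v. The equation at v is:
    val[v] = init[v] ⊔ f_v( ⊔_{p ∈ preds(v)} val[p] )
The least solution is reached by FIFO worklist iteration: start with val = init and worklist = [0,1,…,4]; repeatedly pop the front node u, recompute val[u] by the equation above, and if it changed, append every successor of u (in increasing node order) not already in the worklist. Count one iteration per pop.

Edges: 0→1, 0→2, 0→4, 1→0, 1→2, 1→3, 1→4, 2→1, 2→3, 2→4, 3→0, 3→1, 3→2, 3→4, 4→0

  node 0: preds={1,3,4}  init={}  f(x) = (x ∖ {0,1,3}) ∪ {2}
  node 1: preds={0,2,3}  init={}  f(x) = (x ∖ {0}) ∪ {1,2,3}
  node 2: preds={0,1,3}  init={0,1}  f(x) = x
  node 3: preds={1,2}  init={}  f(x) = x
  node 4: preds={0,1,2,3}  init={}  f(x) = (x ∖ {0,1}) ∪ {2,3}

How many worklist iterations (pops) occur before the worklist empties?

8

Iteration log — 8 steps:
  step 1. node 0  ⊔preds={}  new={2}  old={}  +wl: 
  step 2. node 1  ⊔preds={0,1,2}  new={1,2,3}  old={}  +wl: 0
  step 3. node 2  ⊔preds={1,2,3}  new={0,1,2,3}  old={0,1}  +wl: 1
  step 4. node 3  ⊔preds={0,1,2,3}  new={0,1,2,3}  old={}  +wl: 2
  step 5. node 4  ⊔preds={0,1,2,3}  new={2,3}  old={}  +wl: 
  step 6. node 0  ⊔preds={0,1,2,3}  new={2}  stable
  step 7. node 1  ⊔preds={0,1,2,3}  new={1,2,3}  stable
  step 8. node 2  ⊔preds={0,1,2,3}  new={0,1,2,3}  stable

Least fixpoint reached:
  node 0: {2}
  node 1: {1,2,3}
  node 2: {0,1,2,3}
  node 3: {0,1,2,3}
  node 4: {2,3}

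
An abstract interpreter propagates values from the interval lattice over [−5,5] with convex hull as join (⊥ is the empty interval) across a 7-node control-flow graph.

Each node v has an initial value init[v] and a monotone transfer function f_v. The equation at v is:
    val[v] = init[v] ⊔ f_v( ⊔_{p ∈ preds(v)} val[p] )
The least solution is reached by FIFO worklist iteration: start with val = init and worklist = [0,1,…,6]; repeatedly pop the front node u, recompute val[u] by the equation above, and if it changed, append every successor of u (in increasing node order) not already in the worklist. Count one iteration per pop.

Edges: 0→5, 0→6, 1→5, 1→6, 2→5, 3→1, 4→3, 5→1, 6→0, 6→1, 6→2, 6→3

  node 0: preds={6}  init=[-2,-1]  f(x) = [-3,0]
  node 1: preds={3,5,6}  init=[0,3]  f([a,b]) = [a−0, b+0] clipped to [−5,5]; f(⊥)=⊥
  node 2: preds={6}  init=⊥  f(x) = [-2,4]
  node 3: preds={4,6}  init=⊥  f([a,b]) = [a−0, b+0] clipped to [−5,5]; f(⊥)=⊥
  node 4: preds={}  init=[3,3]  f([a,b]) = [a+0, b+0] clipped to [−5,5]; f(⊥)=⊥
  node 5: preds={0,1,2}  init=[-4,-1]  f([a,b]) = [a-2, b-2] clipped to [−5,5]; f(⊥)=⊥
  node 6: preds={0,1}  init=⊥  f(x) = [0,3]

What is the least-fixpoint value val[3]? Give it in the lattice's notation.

[0,3]

Worklist (14 pops):
  #1 pop 0: in=⊥ → [-3,0] (was [-2,-1]); enqueue []
  #2 pop 1: in=[-4,-1] → [-4,3] (was [0,3]); enqueue []
  #3 pop 2: in=⊥ → [-2,4] (was ⊥); enqueue []
  #4 pop 3: in=[3,3] → [3,3] (was ⊥); enqueue [1]
  #5 pop 4: in=⊥ → [3,3] (no change)
  #6 pop 5: in=[-4,4] → [-5,2] (was [-4,-1]); enqueue []
  #7 pop 6: in=[-4,3] → [0,3] (was ⊥); enqueue [0,2,3]
  #8 pop 1: in=[-5,3] → [-5,3] (was [-4,3]); enqueue [5,6]
  #9 pop 0: in=[0,3] → [-3,0] (no change)
  #10 pop 2: in=[0,3] → [-2,4] (no change)
  #11 pop 3: in=[0,3] → [0,3] (was [3,3]); enqueue [1]
  #12 pop 5: in=[-5,4] → [-5,2] (no change)
  #13 pop 6: in=[-5,3] → [0,3] (no change)
  #14 pop 1: in=[-5,3] → [-5,3] (no change)

Fixpoint:
  val[0] = [-3,0]
  val[1] = [-5,3]
  val[2] = [-2,4]
  val[3] = [0,3]
  val[4] = [3,3]
  val[5] = [-5,2]
  val[6] = [0,3]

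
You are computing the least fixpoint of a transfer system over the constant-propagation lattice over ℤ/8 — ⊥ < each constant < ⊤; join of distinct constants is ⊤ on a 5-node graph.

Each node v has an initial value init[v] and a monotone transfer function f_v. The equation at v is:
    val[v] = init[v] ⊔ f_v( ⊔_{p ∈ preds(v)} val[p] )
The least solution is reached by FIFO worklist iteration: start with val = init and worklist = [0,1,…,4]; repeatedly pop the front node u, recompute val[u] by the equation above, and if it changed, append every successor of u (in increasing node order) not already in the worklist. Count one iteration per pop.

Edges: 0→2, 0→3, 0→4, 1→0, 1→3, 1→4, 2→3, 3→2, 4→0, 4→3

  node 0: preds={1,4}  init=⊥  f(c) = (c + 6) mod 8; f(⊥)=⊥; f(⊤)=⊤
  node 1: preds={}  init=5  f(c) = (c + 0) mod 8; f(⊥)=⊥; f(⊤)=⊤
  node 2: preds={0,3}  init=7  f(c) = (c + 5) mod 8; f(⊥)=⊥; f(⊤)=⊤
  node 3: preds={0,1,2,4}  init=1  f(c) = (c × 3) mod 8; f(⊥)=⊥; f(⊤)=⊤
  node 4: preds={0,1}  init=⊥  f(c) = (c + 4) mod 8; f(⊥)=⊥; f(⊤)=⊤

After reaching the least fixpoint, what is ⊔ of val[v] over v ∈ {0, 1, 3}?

⊤

Trace (10 dequeues):
  [1] u=0 | in 5 | out 3 | prev ⊥ | push {}
  [2] u=1 | in ⊥ | out 5 | ==
  [3] u=2 | in ⊤ | out ⊤ | prev 7 | push {}
  [4] u=3 | in ⊤ | out ⊤ | prev 1 | push {2}
  [5] u=4 | in ⊤ | out ⊤ | prev ⊥ | push {0,3}
  [6] u=2 | in ⊤ | out ⊤ | ==
  [7] u=0 | in ⊤ | out ⊤ | prev 3 | push {2,4}
  [8] u=3 | in ⊤ | out ⊤ | ==
  [9] u=2 | in ⊤ | out ⊤ | ==
  [10] u=4 | in ⊤ | out ⊤ | ==

Converged values:
  [0] ⊤
  [1] 5
  [2] ⊤
  [3] ⊤
  [4] ⊤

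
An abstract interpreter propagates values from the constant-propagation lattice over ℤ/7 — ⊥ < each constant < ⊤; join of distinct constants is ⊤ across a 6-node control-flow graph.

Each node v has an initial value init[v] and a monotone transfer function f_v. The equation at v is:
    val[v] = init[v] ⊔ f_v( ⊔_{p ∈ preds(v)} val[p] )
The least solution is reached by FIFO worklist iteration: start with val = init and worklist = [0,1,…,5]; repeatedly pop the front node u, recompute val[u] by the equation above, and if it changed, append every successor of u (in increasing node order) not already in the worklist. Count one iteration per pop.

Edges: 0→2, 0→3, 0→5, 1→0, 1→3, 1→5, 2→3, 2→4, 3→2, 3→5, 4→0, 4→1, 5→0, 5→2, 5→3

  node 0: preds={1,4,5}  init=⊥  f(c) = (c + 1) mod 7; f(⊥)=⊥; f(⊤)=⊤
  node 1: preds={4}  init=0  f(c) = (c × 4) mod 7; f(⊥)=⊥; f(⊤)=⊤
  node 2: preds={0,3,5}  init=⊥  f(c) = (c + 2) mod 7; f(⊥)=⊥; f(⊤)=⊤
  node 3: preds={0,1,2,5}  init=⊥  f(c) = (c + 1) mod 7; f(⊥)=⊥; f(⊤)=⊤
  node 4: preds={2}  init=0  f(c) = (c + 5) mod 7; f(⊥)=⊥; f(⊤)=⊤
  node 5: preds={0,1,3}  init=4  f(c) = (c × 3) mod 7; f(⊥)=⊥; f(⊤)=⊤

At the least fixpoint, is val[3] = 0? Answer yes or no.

Worklist (12 pops):
  #1 pop 0: in=⊤ → ⊤ (was ⊥); enqueue []
  #2 pop 1: in=0 → 0 (no change)
  #3 pop 2: in=⊤ → ⊤ (was ⊥); enqueue []
  #4 pop 3: in=⊤ → ⊤ (was ⊥); enqueue [2]
  #5 pop 4: in=⊤ → ⊤ (was 0); enqueue [0,1]
  #6 pop 5: in=⊤ → ⊤ (was 4); enqueue [3]
  #7 pop 2: in=⊤ → ⊤ (no change)
  #8 pop 0: in=⊤ → ⊤ (no change)
  #9 pop 1: in=⊤ → ⊤ (was 0); enqueue [0,5]
  #10 pop 3: in=⊤ → ⊤ (no change)
  #11 pop 0: in=⊤ → ⊤ (no change)
  #12 pop 5: in=⊤ → ⊤ (no change)

Fixpoint:
  val[0] = ⊤
  val[1] = ⊤
  val[2] = ⊤
  val[3] = ⊤
  val[4] = ⊤
  val[5] = ⊤

no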